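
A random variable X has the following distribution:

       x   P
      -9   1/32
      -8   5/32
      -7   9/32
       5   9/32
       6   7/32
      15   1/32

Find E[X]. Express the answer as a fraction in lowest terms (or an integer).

E[X] = (1/32)·(-9) + (5/32)·(-8) + (9/32)·(-7) + (9/32)·5 + (7/32)·6 + (1/32)·15
     = -5/16

-5/16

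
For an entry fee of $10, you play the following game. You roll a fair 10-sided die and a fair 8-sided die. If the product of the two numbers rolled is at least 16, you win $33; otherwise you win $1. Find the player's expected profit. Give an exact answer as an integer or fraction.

49/5 dollars

E[payout] = (33/80)·1 + (47/80)·33 = 99/5
Expected profit = 99/5 − 10 = 49/5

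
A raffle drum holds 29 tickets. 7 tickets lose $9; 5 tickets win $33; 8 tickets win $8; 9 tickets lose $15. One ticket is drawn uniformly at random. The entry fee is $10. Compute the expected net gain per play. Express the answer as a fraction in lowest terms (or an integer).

-259/29 dollars

E[payout] = (7/29)·(-9) + (5/29)·33 + (8/29)·8 + (9/29)·(-15) = 31/29
Expected profit = 31/29 − 10 = -259/29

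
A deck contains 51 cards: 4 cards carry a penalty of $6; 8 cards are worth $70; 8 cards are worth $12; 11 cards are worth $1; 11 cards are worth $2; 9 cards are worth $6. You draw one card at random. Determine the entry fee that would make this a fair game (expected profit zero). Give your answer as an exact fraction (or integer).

E[payout] = (4/51)·(-6) + (8/51)·70 + (8/51)·12 + (11/51)·1 + (11/51)·2 + (9/51)·6 = 719/51
Fair fee = E[payout] = 719/51

719/51 dollars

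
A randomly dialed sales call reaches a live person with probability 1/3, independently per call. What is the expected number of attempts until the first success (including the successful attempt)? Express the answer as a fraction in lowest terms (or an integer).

3

For a geometric distribution, E[trials] = 1/p = 1/(1/3) = 3.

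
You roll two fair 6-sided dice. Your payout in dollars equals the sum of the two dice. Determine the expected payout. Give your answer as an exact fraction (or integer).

$7

Distribution of the sum of the two dice: 2 w.p. 1/36, 3 w.p. 1/18, 4 w.p. 1/12, 5 w.p. 1/9, 6 w.p. 5/36, 7 w.p. 1/6, …
E[payout] = (1/36)·2 + (1/18)·3 + (1/12)·4 + (1/9)·5 + (5/36)·6 + (1/6)·7 + (5/36)·8 + (1/9)·9 + (1/12)·10 + (1/18)·11 + (1/36)·12 = 7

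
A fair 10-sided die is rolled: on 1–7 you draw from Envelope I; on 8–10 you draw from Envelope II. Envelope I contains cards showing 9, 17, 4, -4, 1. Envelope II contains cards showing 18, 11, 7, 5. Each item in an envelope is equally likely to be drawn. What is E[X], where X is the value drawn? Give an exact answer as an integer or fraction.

E[X | Envelope I] = (9 + 17 + 4 − 4 + 1)/5 = 27/5
E[X | Envelope II] = (18 + 11 + 7 + 5)/4 = 41/4
E[X] = (7/10)·27/5 + (3/10)·41/4 = 1371/200

1371/200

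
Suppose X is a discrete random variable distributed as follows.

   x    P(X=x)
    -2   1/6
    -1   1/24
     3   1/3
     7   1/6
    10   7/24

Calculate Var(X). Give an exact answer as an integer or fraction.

E[X] = (1/6)·(-2) + (1/24)·(-1) + (1/3)·3 + (1/6)·7 + (7/24)·10 = 113/24
E[X²] = (1/6)·4 + (1/24)·1 + (1/3)·9 + (1/6)·49 + (7/24)·100 = 985/24
Var(X) = 985/24 − (113/24)² = 10871/576

10871/576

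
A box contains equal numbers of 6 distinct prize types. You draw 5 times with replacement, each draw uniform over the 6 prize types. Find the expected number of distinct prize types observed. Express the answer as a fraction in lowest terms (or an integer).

4651/1296

Let Xⱼ=1 if type j appears at least once. P(Xⱼ=1) = 1 − ((6−1)/6)^5 = 4651/7776.
E[#distinct] = 6·4651/7776 = 4651/1296.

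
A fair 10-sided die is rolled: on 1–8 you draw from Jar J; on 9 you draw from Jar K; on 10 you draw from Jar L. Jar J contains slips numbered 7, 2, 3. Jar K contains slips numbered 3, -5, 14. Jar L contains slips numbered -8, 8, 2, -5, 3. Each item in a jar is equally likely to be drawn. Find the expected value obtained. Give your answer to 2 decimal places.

3.60

E[X | Jar J] = (7 + 2 + 3)/3 = 4
E[X | Jar K] = (3 − 5 + 14)/3 = 4
E[X | Jar L] = (-8 + 8 + 2 − 5 + 3)/5 = 0
E[X] = (4/5)·4 + (1/10)·4 + (1/10)·0 = 18/5 ≈ 3.60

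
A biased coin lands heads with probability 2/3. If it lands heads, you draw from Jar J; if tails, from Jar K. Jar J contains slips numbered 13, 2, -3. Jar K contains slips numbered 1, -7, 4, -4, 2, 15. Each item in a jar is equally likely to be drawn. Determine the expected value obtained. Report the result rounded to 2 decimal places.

E[X | Jar J] = (13 + 2 − 3)/3 = 4
E[X | Jar K] = (1 − 7 + 4 − 4 + 2 + 15)/6 = 11/6
E[X] = (2/3)·4 + (1/3)·11/6 = 59/18 ≈ 3.28

3.28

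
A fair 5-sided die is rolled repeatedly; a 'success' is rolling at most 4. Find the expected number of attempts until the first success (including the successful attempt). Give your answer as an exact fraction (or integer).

5/4

For a geometric distribution, E[trials] = 1/p = 1/(4/5) = 5/4.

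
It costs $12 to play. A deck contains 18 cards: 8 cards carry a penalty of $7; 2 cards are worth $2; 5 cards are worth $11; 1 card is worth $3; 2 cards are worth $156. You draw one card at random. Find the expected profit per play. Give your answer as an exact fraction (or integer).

E[payout] = (8/18)·(-7) + (2/18)·2 + (5/18)·11 + (1/18)·3 + (2/18)·156 = 53/3
Expected profit = 53/3 − 12 = 17/3

17/3 dollars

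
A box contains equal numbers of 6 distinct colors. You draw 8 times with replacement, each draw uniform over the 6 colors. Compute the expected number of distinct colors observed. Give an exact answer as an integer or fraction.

1288991/279936

Let Xⱼ=1 if type j appears at least once. P(Xⱼ=1) = 1 − ((6−1)/6)^8 = 1288991/1679616.
E[#distinct] = 6·1288991/1679616 = 1288991/279936.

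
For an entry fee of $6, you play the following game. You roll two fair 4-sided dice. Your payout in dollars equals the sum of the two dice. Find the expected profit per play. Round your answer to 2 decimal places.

-$1.00

Distribution of the sum of the two dice: 2 w.p. 1/16, 3 w.p. 1/8, 4 w.p. 3/16, 5 w.p. 1/4, 6 w.p. 3/16, 7 w.p. 1/8, …
E[payout] = (1/16)·2 + (1/8)·3 + (3/16)·4 + (1/4)·5 + (3/16)·6 + (1/8)·7 + (1/16)·8 = 5
Expected profit = 5 − 6 = -1 ≈ -$1.00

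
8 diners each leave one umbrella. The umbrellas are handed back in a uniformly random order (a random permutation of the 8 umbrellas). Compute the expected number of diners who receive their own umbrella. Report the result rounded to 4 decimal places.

Let Xᵢ = 1 if person i gets their own umbrella. For each i, P(Xᵢ=1) = 1/8.
By linearity of expectation, E[X₁+…+X_8] = 8·(1/8) = 1.
≈ 1.0000

1.0000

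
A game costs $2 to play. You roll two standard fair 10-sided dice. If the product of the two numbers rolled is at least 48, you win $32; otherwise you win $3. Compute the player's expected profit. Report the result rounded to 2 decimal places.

$7.96

E[payout] = (19/25)·3 + (6/25)·32 = 249/25
Expected profit = 249/25 − 2 = 199/25 ≈ $7.96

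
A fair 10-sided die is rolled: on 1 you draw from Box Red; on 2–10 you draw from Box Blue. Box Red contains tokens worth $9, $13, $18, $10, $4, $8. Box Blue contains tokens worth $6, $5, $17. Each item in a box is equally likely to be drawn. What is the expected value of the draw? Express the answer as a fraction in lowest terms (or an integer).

283/30 dollars

E[X | Box Red] = (9 + 13 + 18 + 10 + 4 + 8)/6 = 31/3
E[X | Box Blue] = (6 + 5 + 17)/3 = 28/3
E[X] = (1/10)·31/3 + (9/10)·28/3 = 283/30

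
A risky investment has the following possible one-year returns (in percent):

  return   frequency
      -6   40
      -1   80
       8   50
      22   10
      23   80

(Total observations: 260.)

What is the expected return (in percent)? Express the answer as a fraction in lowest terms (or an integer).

107/13

Total = 260, so P(return=-6) = 40/260, etc.
E[X] = (2/13)·(-6) + (4/13)·(-1) + (5/26)·8 + (1/26)·22 + (4/13)·23
     = 107/13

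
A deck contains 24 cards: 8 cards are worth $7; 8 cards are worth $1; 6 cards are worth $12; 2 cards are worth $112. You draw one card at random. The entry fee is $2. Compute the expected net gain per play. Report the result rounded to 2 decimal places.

$13.00

E[payout] = (8/24)·7 + (8/24)·1 + (6/24)·12 + (2/24)·112 = 15
Expected profit = 15 − 2 = 13 ≈ $13.00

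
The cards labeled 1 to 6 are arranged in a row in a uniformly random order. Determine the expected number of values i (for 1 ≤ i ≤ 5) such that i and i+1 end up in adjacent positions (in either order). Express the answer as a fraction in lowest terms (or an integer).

5/3

For each i ∈ {1,…,5}, let Xᵢ = 1 if i and i+1 are adjacent. P(Xᵢ=1) = 2·(6−1)!/6! = 2/6.
By linearity, E[ΣXᵢ] = (5)·(2/6) = 5/3.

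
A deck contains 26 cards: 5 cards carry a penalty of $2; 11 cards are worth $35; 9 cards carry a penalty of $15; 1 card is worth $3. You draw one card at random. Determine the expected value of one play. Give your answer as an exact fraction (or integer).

E[payout] = (5/26)·(-2) + (11/26)·35 + (9/26)·(-15) + (1/26)·3 = 243/26

243/26 dollars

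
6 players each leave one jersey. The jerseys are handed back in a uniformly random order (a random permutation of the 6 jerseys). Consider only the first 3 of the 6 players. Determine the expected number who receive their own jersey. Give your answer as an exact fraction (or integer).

1/2

Let Xᵢ = 1 if person i gets their own jersey. For each i, P(Xᵢ=1) = 1/6.
By linearity of expectation, E[X₁+…+X_3] = 3·(1/6) = 1/2.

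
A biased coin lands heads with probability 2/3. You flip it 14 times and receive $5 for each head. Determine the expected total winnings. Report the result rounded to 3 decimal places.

$46.667

E[#heads] = 14·2/3 = 28/3 (linearity over flips).
E[winnings] = 5·28/3 = 140/3.
≈ 46.667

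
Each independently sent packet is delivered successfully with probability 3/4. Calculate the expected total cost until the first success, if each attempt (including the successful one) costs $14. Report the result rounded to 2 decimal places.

E[#attempts] = 1/p = 4/3; E[cost] = 14·4/3 = 56/3.
≈ 18.67

$18.67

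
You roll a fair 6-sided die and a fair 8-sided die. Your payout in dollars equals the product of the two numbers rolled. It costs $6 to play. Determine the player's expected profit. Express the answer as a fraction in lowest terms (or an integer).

39/4 dollars

Distribution of the product of the two numbers rolled: 1 w.p. 1/48, 2 w.p. 1/24, 3 w.p. 1/24, 4 w.p. 1/16, 5 w.p. 1/24, 6 w.p. 1/12, …
E[payout] = (1/48)·1 + (1/24)·2 + (1/24)·3 + (1/16)·4 + (1/24)·5 + (1/12)·6 + (1/48)·7 + (1/16)·8 + (1/48)·9 + (1/24)·10 + (1/12)·12 + (1/48)·14 + (1/24)·15 + (1/24)·16 + (1/24)·18 + (1/24)·20 + (1/48)·21 + (1/16)·24 + (1/48)·25 + (1/48)·28 + (1/24)·30 + (1/48)·32 + (1/48)·35 + (1/48)·36 + (1/48)·40 + (1/48)·42 + (1/48)·48 = 63/4
Expected profit = 63/4 − 6 = 39/4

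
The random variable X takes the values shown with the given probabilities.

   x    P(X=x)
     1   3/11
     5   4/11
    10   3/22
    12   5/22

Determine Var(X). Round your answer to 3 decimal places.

17.512

E[X] = (3/11)·1 + (4/11)·5 + (3/22)·10 + (5/22)·12 = 68/11
E[X²] = (3/11)·1 + (4/11)·25 + (3/22)·100 + (5/22)·144 = 613/11
Var(X) = 613/11 − (68/11)² = 2119/121 ≈ 17.512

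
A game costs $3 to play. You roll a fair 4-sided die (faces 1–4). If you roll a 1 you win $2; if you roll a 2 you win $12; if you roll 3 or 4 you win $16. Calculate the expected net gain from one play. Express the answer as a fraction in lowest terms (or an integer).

E[payout] = (1/4)·2 + (1/4)·12 + (1/2)·16 = 23/2
Expected profit = 23/2 − 3 = 17/2

17/2 dollars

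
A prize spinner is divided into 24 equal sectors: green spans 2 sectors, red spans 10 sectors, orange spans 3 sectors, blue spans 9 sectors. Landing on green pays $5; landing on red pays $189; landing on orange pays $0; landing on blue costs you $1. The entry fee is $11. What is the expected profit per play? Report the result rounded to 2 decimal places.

$67.79

E[payout] = (2/24)·5 + (10/24)·189 + (3/24)·0 + (9/24)·(-1) = 1891/24
Expected profit = 1891/24 − 11 = 1627/24 ≈ $67.79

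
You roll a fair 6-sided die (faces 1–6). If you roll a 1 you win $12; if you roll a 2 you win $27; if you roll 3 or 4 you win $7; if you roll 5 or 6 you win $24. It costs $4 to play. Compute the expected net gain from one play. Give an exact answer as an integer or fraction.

E[payout] = (1/3)·7 + (1/6)·12 + (1/3)·24 + (1/6)·27 = 101/6
Expected profit = 101/6 − 4 = 77/6

77/6 dollars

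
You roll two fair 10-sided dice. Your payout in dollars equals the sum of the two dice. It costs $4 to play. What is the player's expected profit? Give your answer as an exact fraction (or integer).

$7

Distribution of the sum of the two dice: 2 w.p. 1/100, 3 w.p. 1/50, 4 w.p. 3/100, 5 w.p. 1/25, 6 w.p. 1/20, 7 w.p. 3/50, …
E[payout] = (1/100)·2 + (1/50)·3 + (3/100)·4 + (1/25)·5 + (1/20)·6 + (3/50)·7 + (7/100)·8 + (2/25)·9 + (9/100)·10 + (1/10)·11 + (9/100)·12 + (2/25)·13 + (7/100)·14 + (3/50)·15 + (1/20)·16 + (1/25)·17 + (3/100)·18 + (1/50)·19 + (1/100)·20 = 11
Expected profit = 11 − 4 = 7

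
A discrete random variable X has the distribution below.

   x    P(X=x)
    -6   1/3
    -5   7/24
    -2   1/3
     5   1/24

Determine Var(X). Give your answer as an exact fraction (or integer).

911/144

E[X] = (1/3)·(-6) + (7/24)·(-5) + (1/3)·(-2) + (1/24)·5 = -47/12
E[X²] = (1/3)·36 + (7/24)·25 + (1/3)·4 + (1/24)·25 = 65/3
Var(X) = 65/3 − (-47/12)² = 911/144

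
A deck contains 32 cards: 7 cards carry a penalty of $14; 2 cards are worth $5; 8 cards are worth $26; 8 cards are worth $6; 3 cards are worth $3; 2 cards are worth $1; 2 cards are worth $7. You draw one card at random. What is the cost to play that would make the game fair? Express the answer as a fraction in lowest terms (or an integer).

E[payout] = (7/32)·(-14) + (2/32)·5 + (8/32)·26 + (8/32)·6 + (3/32)·3 + (2/32)·1 + (2/32)·7 = 193/32
Fair fee = E[payout] = 193/32

193/32 dollars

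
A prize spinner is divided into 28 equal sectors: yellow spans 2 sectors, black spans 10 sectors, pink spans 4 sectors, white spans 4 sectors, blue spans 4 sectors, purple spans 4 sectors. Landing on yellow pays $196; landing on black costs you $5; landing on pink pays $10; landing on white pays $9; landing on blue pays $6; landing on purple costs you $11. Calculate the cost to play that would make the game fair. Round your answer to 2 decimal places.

E[payout] = (2/28)·196 + (10/28)·(-5) + (4/28)·10 + (4/28)·9 + (4/28)·6 + (4/28)·(-11) = 199/14
Fair fee = E[payout] = 199/14 ≈ $14.21

$14.21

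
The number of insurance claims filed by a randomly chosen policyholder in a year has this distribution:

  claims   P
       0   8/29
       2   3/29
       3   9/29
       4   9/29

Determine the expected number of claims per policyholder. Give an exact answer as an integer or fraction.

E[X] = (8/29)·0 + (3/29)·2 + (9/29)·3 + (9/29)·4
     = 69/29

69/29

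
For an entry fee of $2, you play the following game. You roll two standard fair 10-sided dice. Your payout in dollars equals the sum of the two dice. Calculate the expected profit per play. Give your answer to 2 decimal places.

$9.00

Distribution of the sum of the two dice: 2 w.p. 1/100, 3 w.p. 1/50, 4 w.p. 3/100, 5 w.p. 1/25, 6 w.p. 1/20, 7 w.p. 3/50, …
E[payout] = (1/100)·2 + (1/50)·3 + (3/100)·4 + (1/25)·5 + (1/20)·6 + (3/50)·7 + (7/100)·8 + (2/25)·9 + (9/100)·10 + (1/10)·11 + (9/100)·12 + (2/25)·13 + (7/100)·14 + (3/50)·15 + (1/20)·16 + (1/25)·17 + (3/100)·18 + (1/50)·19 + (1/100)·20 = 11
Expected profit = 11 − 2 = 9 ≈ $9.00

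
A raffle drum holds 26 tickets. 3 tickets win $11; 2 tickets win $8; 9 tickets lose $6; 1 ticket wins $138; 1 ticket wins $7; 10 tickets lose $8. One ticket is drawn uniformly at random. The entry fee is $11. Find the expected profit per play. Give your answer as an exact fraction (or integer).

-113/13 dollars

E[payout] = (3/26)·11 + (2/26)·8 + (9/26)·(-6) + (1/26)·138 + (1/26)·7 + (10/26)·(-8) = 30/13
Expected profit = 30/13 − 11 = -113/13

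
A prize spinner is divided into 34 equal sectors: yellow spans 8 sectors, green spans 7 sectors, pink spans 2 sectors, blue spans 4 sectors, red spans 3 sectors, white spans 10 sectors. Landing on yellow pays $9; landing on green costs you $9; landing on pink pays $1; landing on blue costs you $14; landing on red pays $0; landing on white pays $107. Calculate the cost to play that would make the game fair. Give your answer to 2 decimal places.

$30.15

E[payout] = (8/34)·9 + (7/34)·(-9) + (2/34)·1 + (4/34)·(-14) + (3/34)·0 + (10/34)·107 = 1025/34
Fair fee = E[payout] = 1025/34 ≈ $30.15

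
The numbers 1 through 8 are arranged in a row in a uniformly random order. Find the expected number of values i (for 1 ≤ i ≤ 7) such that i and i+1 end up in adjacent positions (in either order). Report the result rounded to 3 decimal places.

For each i ∈ {1,…,7}, let Xᵢ = 1 if i and i+1 are adjacent. P(Xᵢ=1) = 2·(8−1)!/8! = 2/8.
By linearity, E[ΣXᵢ] = (7)·(2/8) = 7/4.
≈ 1.750

1.750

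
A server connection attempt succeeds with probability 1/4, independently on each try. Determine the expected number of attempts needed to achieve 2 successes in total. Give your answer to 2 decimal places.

8.00

By linearity (sum of 2 independent geometric waits), E[trials] = 2/p = 2/(1/4) = 8.
≈ 8.00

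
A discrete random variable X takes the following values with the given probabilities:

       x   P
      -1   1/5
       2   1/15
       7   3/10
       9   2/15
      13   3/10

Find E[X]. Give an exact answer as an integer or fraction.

107/15

E[X] = (1/5)·(-1) + (1/15)·2 + (3/10)·7 + (2/15)·9 + (3/10)·13
     = 107/15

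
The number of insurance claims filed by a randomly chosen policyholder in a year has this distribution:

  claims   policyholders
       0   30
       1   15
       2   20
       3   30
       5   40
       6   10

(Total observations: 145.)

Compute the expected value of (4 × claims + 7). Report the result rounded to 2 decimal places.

Total = 145, so P(claims=0) = 30/145, etc.
E[4x+7] = (6/29)·7 + (3/29)·11 + (4/29)·15 + (6/29)·19 + (8/29)·27 + (2/29)·31
     = 527/29 ≈ 18.17

18.17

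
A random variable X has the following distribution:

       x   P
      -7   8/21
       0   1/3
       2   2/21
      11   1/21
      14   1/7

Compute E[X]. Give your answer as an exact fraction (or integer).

E[X] = (8/21)·(-7) + (1/3)·0 + (2/21)·2 + (1/21)·11 + (1/7)·14
     = 1/21

1/21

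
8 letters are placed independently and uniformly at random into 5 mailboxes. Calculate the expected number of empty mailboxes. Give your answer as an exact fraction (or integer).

65536/78125

Let Xⱼ=1 if mailbox j is empty. P(Xⱼ=1) = ((5-1)/5)^8 = 65536/390625.
By linearity, E[#empty] = 5·65536/390625 = 65536/78125.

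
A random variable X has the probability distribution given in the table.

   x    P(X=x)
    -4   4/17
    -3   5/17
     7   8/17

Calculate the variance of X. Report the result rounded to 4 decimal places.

27.3080

E[X] = (4/17)·(-4) + (5/17)·(-3) + (8/17)·7 = 25/17
E[X²] = (4/17)·16 + (5/17)·9 + (8/17)·49 = 501/17
Var(X) = 501/17 − (25/17)² = 7892/289 ≈ 27.3080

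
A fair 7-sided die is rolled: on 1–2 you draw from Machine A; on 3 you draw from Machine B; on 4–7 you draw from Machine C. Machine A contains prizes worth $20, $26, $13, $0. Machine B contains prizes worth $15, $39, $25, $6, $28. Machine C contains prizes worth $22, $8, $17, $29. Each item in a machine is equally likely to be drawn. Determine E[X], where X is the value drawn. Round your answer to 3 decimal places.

E[X | Machine A] = (20 + 26 + 13 + 0)/4 = 59/4
E[X | Machine B] = (15 + 39 + 25 + 6 + 28)/5 = 113/5
E[X | Machine C] = (22 + 8 + 17 + 29)/4 = 19
E[X] = (2/7)·59/4 + (1/7)·113/5 + (4/7)·19 = 183/10 ≈ 18.300

$18.300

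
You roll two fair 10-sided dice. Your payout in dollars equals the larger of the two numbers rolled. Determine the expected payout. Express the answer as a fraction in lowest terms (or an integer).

143/20 dollars

Distribution of the larger of the two numbers rolled: 1 w.p. 1/100, 2 w.p. 3/100, 3 w.p. 1/20, 4 w.p. 7/100, 5 w.p. 9/100, 6 w.p. 11/100, …
E[payout] = (1/100)·1 + (3/100)·2 + (1/20)·3 + (7/100)·4 + (9/100)·5 + (11/100)·6 + (13/100)·7 + (3/20)·8 + (17/100)·9 + (19/100)·10 = 143/20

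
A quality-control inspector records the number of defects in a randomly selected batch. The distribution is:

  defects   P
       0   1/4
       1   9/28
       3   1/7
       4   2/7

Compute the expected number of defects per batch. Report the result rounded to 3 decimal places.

E[X] = (1/4)·0 + (9/28)·1 + (1/7)·3 + (2/7)·4
     = 53/28 ≈ 1.893

1.893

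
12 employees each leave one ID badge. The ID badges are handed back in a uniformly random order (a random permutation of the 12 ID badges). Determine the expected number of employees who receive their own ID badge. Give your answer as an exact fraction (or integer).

1

Let Xᵢ = 1 if person i gets their own ID badge. For each i, P(Xᵢ=1) = 1/12.
By linearity of expectation, E[X₁+…+X_12] = 12·(1/12) = 1.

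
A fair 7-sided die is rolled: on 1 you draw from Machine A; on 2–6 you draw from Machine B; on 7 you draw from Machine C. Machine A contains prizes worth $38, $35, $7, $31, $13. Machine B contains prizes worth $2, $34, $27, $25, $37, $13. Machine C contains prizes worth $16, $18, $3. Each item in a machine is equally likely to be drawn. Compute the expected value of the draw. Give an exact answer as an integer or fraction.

E[X | Machine A] = (38 + 35 + 7 + 31 + 13)/5 = 124/5
E[X | Machine B] = (2 + 34 + 27 + 25 + 37 + 13)/6 = 23
E[X | Machine C] = (16 + 18 + 3)/3 = 37/3
E[X] = (1/7)·124/5 + (5/7)·23 + (1/7)·37/3 = 326/15

326/15 dollars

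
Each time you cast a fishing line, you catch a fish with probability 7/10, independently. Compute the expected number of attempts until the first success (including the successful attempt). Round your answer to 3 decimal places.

1.429

For a geometric distribution, E[trials] = 1/p = 1/(7/10) = 10/7.
≈ 1.429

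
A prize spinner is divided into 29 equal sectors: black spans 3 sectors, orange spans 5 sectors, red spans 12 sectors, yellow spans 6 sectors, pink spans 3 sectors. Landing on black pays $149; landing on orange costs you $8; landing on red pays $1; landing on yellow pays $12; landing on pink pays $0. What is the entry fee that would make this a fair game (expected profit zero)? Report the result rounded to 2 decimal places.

E[payout] = (3/29)·149 + (5/29)·(-8) + (12/29)·1 + (6/29)·12 + (3/29)·0 = 491/29
Fair fee = E[payout] = 491/29 ≈ $16.93

$16.93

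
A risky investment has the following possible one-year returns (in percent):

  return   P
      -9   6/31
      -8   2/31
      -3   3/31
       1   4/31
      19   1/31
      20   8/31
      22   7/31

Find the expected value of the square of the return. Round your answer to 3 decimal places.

244.968

E[X²] = (6/31)·81 + (2/31)·64 + (3/31)·9 + (4/31)·1 + (1/31)·361 + (8/31)·400 + (7/31)·484
     = 7594/31 ≈ 244.968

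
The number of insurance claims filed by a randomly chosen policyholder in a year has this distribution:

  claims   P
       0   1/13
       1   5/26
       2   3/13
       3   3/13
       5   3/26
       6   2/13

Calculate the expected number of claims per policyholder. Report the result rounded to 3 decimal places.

2.846

E[X] = (1/13)·0 + (5/26)·1 + (3/13)·2 + (3/13)·3 + (3/26)·5 + (2/13)·6
     = 37/13 ≈ 2.846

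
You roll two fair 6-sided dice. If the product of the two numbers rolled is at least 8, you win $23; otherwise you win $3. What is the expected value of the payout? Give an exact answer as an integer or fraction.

137/9 dollars

E[payout] = (7/18)·3 + (11/18)·23 = 137/9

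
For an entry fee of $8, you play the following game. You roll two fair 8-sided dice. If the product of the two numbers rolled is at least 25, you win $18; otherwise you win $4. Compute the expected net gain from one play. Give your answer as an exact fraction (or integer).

E[payout] = (11/16)·4 + (5/16)·18 = 67/8
Expected profit = 67/8 − 8 = 3/8

3/8 dollars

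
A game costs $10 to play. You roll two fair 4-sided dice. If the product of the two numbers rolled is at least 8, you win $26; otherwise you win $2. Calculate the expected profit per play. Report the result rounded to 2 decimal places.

$1.00

E[payout] = (5/8)·2 + (3/8)·26 = 11
Expected profit = 11 − 10 = 1 ≈ $1.00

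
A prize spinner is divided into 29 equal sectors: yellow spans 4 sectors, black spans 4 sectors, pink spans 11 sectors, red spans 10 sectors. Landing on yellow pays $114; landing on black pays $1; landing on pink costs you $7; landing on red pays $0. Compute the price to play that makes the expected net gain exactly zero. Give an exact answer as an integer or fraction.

383/29 dollars

E[payout] = (4/29)·114 + (4/29)·1 + (11/29)·(-7) + (10/29)·0 = 383/29
Fair fee = E[payout] = 383/29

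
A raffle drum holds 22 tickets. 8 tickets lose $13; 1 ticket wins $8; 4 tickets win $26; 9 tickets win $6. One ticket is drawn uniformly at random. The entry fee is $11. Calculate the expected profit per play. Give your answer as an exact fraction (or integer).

E[payout] = (8/22)·(-13) + (1/22)·8 + (4/22)·26 + (9/22)·6 = 31/11
Expected profit = 31/11 − 11 = -90/11

-90/11 dollars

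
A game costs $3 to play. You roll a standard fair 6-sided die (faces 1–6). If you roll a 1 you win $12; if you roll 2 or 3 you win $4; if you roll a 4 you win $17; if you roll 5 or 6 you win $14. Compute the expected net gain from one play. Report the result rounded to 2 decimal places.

$7.83

E[payout] = (1/3)·4 + (1/6)·12 + (1/3)·14 + (1/6)·17 = 65/6
Expected profit = 65/6 − 3 = 47/6 ≈ $7.83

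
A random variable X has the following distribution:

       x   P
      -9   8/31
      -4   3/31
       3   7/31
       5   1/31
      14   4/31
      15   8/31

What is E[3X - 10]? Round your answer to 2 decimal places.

E[3x-10] = (8/31)·(-37) + (3/31)·(-22) + (7/31)·(-1) + (1/31)·5 + (4/31)·32 + (8/31)·35
     = 44/31 ≈ 1.42

1.42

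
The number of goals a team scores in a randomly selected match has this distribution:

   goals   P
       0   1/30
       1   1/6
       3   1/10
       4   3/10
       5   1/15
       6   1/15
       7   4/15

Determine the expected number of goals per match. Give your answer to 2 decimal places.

4.27

E[X] = (1/30)·0 + (1/6)·1 + (1/10)·3 + (3/10)·4 + (1/15)·5 + (1/15)·6 + (4/15)·7
     = 64/15 ≈ 4.27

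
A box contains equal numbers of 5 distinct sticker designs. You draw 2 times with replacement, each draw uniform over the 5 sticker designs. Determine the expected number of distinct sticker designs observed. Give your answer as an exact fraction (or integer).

Let Xⱼ=1 if type j appears at least once. P(Xⱼ=1) = 1 − ((5−1)/5)^2 = 9/25.
E[#distinct] = 5·9/25 = 9/5.

9/5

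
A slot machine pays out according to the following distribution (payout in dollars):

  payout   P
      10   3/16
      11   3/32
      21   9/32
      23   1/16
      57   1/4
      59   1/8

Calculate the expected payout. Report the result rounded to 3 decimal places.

$31.875

E[X] = (3/16)·10 + (3/32)·11 + (9/32)·21 + (1/16)·23 + (1/4)·57 + (1/8)·59
     = 255/8 ≈ 31.875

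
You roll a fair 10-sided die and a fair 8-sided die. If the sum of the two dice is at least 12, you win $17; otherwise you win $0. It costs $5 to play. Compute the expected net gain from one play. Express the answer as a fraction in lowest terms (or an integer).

E[payout] = (13/20)·0 + (7/20)·17 = 119/20
Expected profit = 119/20 − 5 = 19/20

19/20 dollars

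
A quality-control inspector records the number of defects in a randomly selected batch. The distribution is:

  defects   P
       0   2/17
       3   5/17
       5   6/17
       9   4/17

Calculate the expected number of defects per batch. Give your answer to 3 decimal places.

E[X] = (2/17)·0 + (5/17)·3 + (6/17)·5 + (4/17)·9
     = 81/17 ≈ 4.765

4.765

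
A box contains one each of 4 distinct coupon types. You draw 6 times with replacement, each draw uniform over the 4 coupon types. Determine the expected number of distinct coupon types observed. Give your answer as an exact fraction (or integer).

Let Xⱼ=1 if type j appears at least once. P(Xⱼ=1) = 1 − ((4−1)/4)^6 = 3367/4096.
E[#distinct] = 4·3367/4096 = 3367/1024.

3367/1024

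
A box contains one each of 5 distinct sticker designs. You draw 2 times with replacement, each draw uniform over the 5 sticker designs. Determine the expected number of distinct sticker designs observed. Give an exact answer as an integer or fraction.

Let Xⱼ=1 if type j appears at least once. P(Xⱼ=1) = 1 − ((5−1)/5)^2 = 9/25.
E[#distinct] = 5·9/25 = 9/5.

9/5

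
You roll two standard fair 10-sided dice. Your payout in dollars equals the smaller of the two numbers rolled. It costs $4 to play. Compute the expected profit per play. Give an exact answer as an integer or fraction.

-3/20 dollars

Distribution of the smaller of the two numbers rolled: 1 w.p. 19/100, 2 w.p. 17/100, 3 w.p. 3/20, 4 w.p. 13/100, 5 w.p. 11/100, 6 w.p. 9/100, …
E[payout] = (19/100)·1 + (17/100)·2 + (3/20)·3 + (13/100)·4 + (11/100)·5 + (9/100)·6 + (7/100)·7 + (1/20)·8 + (3/100)·9 + (1/100)·10 = 77/20
Expected profit = 77/20 − 4 = -3/20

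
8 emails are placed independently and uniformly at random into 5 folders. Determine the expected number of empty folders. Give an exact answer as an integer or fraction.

Let Xⱼ=1 if folder j is empty. P(Xⱼ=1) = ((5-1)/5)^8 = 65536/390625.
By linearity, E[#empty] = 5·65536/390625 = 65536/78125.

65536/78125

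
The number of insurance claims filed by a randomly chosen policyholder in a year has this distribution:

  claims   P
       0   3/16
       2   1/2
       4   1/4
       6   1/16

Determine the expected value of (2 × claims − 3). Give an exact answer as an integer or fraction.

E[2x-3] = (3/16)·(-3) + (1/2)·1 + (1/4)·5 + (1/16)·9
     = 7/4

7/4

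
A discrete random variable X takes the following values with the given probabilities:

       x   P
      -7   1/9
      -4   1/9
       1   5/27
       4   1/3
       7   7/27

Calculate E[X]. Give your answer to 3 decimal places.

2.111

E[X] = (1/9)·(-7) + (1/9)·(-4) + (5/27)·1 + (1/3)·4 + (7/27)·7
     = 19/9 ≈ 2.111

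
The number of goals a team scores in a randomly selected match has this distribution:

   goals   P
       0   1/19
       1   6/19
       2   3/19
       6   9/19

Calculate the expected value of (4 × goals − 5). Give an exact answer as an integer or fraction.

169/19

E[4x-5] = (1/19)·(-5) + (6/19)·(-1) + (3/19)·3 + (9/19)·19
     = 169/19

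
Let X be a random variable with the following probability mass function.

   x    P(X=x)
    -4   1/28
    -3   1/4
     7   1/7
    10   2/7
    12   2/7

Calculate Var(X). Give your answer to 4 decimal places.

38.6671

E[X] = (1/28)·(-4) + (1/4)·(-3) + (1/7)·7 + (2/7)·10 + (2/7)·12 = 179/28
E[X²] = (1/28)·16 + (1/4)·9 + (1/7)·49 + (2/7)·100 + (2/7)·144 = 2227/28
Var(X) = 2227/28 − (179/28)² = 30315/784 ≈ 38.6671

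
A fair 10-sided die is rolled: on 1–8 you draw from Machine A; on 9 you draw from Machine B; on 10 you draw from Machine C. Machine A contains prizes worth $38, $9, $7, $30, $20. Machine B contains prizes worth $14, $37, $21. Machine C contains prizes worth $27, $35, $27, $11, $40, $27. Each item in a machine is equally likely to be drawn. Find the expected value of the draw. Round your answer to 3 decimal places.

$21.823

E[X | Machine A] = (38 + 9 + 7 + 30 + 20)/5 = 104/5
E[X | Machine B] = (14 + 37 + 21)/3 = 24
E[X | Machine C] = (27 + 35 + 27 + 11 + 40 + 27)/6 = 167/6
E[X] = (4/5)·104/5 + (1/10)·24 + (1/10)·167/6 = 6547/300 ≈ 21.823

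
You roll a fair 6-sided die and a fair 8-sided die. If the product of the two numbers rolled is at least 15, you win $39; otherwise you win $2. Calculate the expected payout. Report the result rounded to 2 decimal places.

E[payout] = (13/24)·2 + (11/24)·39 = 455/24
≈ $18.96

$18.96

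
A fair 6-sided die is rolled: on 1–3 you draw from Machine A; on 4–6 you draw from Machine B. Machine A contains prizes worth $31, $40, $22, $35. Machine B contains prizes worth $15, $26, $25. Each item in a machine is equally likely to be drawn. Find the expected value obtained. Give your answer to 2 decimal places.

E[X | Machine A] = (31 + 40 + 22 + 35)/4 = 32
E[X | Machine B] = (15 + 26 + 25)/3 = 22
E[X] = (1/2)·32 + (1/2)·22 = 27 ≈ 27.00

$27.00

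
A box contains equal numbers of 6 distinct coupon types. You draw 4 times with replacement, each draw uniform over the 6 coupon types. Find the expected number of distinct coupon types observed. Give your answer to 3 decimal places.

3.106

Let Xⱼ=1 if type j appears at least once. P(Xⱼ=1) = 1 − ((6−1)/6)^4 = 671/1296.
E[#distinct] = 6·671/1296 = 671/216.
≈ 3.106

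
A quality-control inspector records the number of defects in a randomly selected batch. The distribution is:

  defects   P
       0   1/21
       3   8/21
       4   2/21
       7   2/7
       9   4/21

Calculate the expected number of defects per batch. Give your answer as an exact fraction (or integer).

110/21

E[X] = (1/21)·0 + (8/21)·3 + (2/21)·4 + (2/7)·7 + (4/21)·9
     = 110/21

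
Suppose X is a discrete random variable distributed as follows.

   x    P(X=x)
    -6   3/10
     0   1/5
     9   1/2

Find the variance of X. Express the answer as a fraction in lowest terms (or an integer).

E[X] = (3/10)·(-6) + (1/5)·0 + (1/2)·9 = 27/10
E[X²] = (3/10)·36 + (1/5)·0 + (1/2)·81 = 513/10
Var(X) = 513/10 − (27/10)² = 4401/100

4401/100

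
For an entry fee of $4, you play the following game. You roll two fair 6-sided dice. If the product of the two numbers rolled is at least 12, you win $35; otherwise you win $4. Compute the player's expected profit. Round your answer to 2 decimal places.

E[payout] = (19/36)·4 + (17/36)·35 = 671/36
Expected profit = 671/36 − 4 = 527/36 ≈ $14.64

$14.64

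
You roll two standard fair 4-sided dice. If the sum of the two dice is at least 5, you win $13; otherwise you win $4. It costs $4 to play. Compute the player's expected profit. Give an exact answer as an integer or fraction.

E[payout] = (3/8)·4 + (5/8)·13 = 77/8
Expected profit = 77/8 − 4 = 45/8

45/8 dollars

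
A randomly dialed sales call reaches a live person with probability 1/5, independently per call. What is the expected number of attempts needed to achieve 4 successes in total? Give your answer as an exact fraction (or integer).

20

By linearity (sum of 4 independent geometric waits), E[trials] = 4/p = 4/(1/5) = 20.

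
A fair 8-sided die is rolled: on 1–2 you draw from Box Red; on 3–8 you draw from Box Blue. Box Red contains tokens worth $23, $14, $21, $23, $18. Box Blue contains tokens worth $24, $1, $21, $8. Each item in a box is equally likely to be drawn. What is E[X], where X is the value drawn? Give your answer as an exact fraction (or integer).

E[X | Box Red] = (23 + 14 + 21 + 23 + 18)/5 = 99/5
E[X | Box Blue] = (24 + 1 + 21 + 8)/4 = 27/2
E[X] = (1/4)·99/5 + (3/4)·27/2 = 603/40

603/40 dollars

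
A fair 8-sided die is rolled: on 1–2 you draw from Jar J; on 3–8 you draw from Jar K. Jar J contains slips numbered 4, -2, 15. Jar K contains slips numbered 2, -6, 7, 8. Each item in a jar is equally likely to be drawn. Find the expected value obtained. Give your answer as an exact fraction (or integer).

E[X | Jar J] = (4 − 2 + 15)/3 = 17/3
E[X | Jar K] = (2 − 6 + 7 + 8)/4 = 11/4
E[X] = (1/4)·17/3 + (3/4)·11/4 = 167/48

167/48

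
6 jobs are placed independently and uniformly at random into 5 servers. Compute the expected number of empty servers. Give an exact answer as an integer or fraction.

4096/3125

Let Xⱼ=1 if server j is empty. P(Xⱼ=1) = ((5-1)/5)^6 = 4096/15625.
By linearity, E[#empty] = 5·4096/15625 = 4096/3125.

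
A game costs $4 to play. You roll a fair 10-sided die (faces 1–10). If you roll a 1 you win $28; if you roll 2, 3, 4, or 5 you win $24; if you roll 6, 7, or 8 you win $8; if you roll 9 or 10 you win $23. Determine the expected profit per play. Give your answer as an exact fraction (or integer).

77/5 dollars

E[payout] = (3/10)·8 + (1/5)·23 + (2/5)·24 + (1/10)·28 = 97/5
Expected profit = 97/5 − 4 = 77/5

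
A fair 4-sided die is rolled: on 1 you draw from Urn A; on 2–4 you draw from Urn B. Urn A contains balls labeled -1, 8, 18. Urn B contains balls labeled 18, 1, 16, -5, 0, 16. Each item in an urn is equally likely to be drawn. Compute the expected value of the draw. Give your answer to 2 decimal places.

7.83

E[X | Urn A] = (-1 + 8 + 18)/3 = 25/3
E[X | Urn B] = (18 + 1 + 16 − 5 + 0 + 16)/6 = 23/3
E[X] = (1/4)·25/3 + (3/4)·23/3 = 47/6 ≈ 7.83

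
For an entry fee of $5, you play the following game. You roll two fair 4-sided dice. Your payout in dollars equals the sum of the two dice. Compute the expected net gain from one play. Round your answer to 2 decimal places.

$0.00

Distribution of the sum of the two dice: 2 w.p. 1/16, 3 w.p. 1/8, 4 w.p. 3/16, 5 w.p. 1/4, 6 w.p. 3/16, 7 w.p. 1/8, …
E[payout] = (1/16)·2 + (1/8)·3 + (3/16)·4 + (1/4)·5 + (3/16)·6 + (1/8)·7 + (1/16)·8 = 5
Expected profit = 5 − 5 = 0 ≈ $0.00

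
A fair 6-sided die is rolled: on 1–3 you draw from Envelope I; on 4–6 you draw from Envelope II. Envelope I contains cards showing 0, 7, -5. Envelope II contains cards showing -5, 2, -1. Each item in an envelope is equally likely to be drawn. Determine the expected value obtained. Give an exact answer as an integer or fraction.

E[X | Envelope I] = (0 + 7 − 5)/3 = 2/3
E[X | Envelope II] = (-5 + 2 − 1)/3 = -4/3
E[X] = (1/2)·2/3 + (1/2)·(-4/3) = -1/3

-1/3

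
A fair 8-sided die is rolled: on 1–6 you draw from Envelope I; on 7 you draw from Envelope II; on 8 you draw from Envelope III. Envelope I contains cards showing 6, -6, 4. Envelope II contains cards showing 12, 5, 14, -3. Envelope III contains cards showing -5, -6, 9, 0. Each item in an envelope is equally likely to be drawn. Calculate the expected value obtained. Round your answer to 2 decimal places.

E[X | Envelope I] = (6 − 6 + 4)/3 = 4/3
E[X | Envelope II] = (12 + 5 + 14 − 3)/4 = 7
E[X | Envelope III] = (-5 − 6 + 9 + 0)/4 = -1/2
E[X] = (3/4)·4/3 + (1/8)·7 + (1/8)·(-1/2) = 29/16 ≈ 1.81

1.81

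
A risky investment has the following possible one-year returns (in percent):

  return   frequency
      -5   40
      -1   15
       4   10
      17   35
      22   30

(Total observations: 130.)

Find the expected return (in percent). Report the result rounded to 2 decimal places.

8.31

Total = 130, so P(return=-5) = 40/130, etc.
E[X] = (4/13)·(-5) + (3/26)·(-1) + (1/13)·4 + (7/26)·17 + (3/13)·22
     = 108/13 ≈ 8.31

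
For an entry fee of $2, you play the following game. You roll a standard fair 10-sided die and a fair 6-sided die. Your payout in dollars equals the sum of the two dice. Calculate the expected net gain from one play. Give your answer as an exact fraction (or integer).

$7

Distribution of the sum of the two dice: 2 w.p. 1/60, 3 w.p. 1/30, 4 w.p. 1/20, 5 w.p. 1/15, 6 w.p. 1/12, 7 w.p. 1/10, …
E[payout] = (1/60)·2 + (1/30)·3 + (1/20)·4 + (1/15)·5 + (1/12)·6 + (1/10)·7 + (1/10)·8 + (1/10)·9 + (1/10)·10 + (1/10)·11 + (1/12)·12 + (1/15)·13 + (1/20)·14 + (1/30)·15 + (1/60)·16 = 9
Expected profit = 9 − 2 = 7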